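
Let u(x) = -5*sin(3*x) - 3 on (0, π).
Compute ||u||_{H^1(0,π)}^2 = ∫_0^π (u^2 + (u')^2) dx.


||u||_{H^1(0,π)}^2 = 20 + 134*π

u'(x) = -15*cos(3*x).
Expand u² and (u')² and integrate term by term on (0, π), using: for integers n ≥ 1, ∫_0^π sin²(nx) dx = ∫_0^π cos²(nx) dx = π/2; for n ≠ n', ∫_0^π sin(nx)sin(n'x) dx = ∫_0^π cos(nx)cos(n'x) dx = 0; and by product-to-sum, ∫_0^π sin(nx)cos(n'x) dx = ½∫_0^π [sin((n+n')x) + sin((n−n')x)] dx, which is 0 when n+n' is even and 2n/(n²−n'²) when n+n' is odd (it need not vanish on (0, π)). For the constant mode: ∫_0^π 1 dx = π, ∫_0^π cos(nx) dx = 0, ∫_0^π sin(nx) dx = (1−(−1)^n)/n.
  u² squared terms: (-3)²·∫1 dx = 9·π = 9*π;  (-5)²·∫sin(3x)² dx = 25·π/2 = 25*π/2.
  u² cross terms: 2·(-3)·(-5)·∫1·sin(3x) dx = 30·(2/3) = 20.
  So ∫_0^π u² dx = 9*π + 25*π/2 + 20 = 20 + 43*π/2.
  (u')² squared terms: (-15)²·∫cos(3x)² dx = 225·π/2 = 225*π/2.
  So ∫_0^π (u')² dx = 225*π/2.
||u||_{H^1}^2 = (20 + 43*π/2) + (225*π/2) = 20 + 134*π.


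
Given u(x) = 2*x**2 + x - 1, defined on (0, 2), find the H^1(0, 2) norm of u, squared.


||u||_{H^1}^2 = 1384/15

The H^1 norm (squared) on an interval (0, L) is
  ||u||_{H^1}^2 = ∫_0^L u(x)^2 dx + ∫_0^L u'(x)^2 dx.
Compute u'(x) = 4*x + 1.
Then u(x)^2 = 4*x**4 + 4*x**3 - 3*x**2 - 2*x + 1 and u'(x)^2 = 16*x**2 + 8*x + 1.
Integrate each monomial from 0 to 2 using ∫_0^2 c·x^n dx = c·2^(n+1)/(n+1):
  ∫_0^2 u(x)^2 dx = ∫_0^2 (4*x^4 + 4*x^3 - 3*x^2 - 2*x + 1) dx. Term by term:
    ∫_0^2 4*x^4 dx = 128/5;  ∫_0^2 4*x^3 dx = 16;  ∫_0^2 -3*x^2 dx = -8;
    ∫_0^2 -2*x dx = -4;  ∫_0^2 1 dx = 2.
  Sum: 128/5 + 16 − 8 − 4 + 2 = 158/5.
  ∫_0^2 u'(x)^2 dx = ∫_0^2 (16*x^2 + 8*x + 1) dx. Term by term:
    ∫_0^2 16*x^2 dx = 128/3;  ∫_0^2 8*x dx = 16;  ∫_0^2 1 dx = 2.
  Sum: 128/3 + 16 + 2 = 182/3.
Adding: ||u||_{H^1}^2 = 158/5 + 182/3 = 1384/15.


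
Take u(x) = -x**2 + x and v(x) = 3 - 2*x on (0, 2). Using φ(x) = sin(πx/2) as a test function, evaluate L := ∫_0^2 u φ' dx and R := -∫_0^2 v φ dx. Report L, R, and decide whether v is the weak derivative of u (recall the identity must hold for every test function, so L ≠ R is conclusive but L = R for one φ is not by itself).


LHS = 4/π, RHS = -4/π. No, v is not the weak derivative of u.

u(x) = -x**2 + x, classical derivative u'(x) = 1 - 2*x.
φ(x) = sin(πx/2), so φ'(x) = π*cos(π*x/2)/2.
Note φ(0) = φ(2) = 0, so the boundary term u·φ vanishes.
LHS = ∫_0^2 u(x) φ'(x) dx = ∫_0^2 (-π*x^2*cos(π*x/2)/2 + π*x*cos(π*x/2)/2) dx. Term by term:
  ∫_0^2 π*x*cos(π*x/2)/2 dx = -4/π;  ∫_0^2 -π*x^2*cos(π*x/2)/2 dx = 8/π.
Sum: -4/π + 8/π = 4/π.
So LHS = 4/π.
∫_0^2 v(x) φ(x) dx = ∫_0^2 (-2*x*sin(π*x/2) + 3*sin(π*x/2)) dx. Term by term:
  ∫_0^2 3*sin(π*x/2) dx = 12/π;  ∫_0^2 -2*x*sin(π*x/2) dx = -8/π.
Sum: 12/π − 8/π = 4/π.
So RHS = -∫_0^2 v(x) φ(x) dx = -4/π.
LHS − RHS = 8/π ≠ 0, so the identity fails.
(For a valid weak derivative the identity must hold for EVERY test function, in particular this one. The failure shows v is NOT the weak derivative of u.)
Correct weak derivative would be u'(x) = 1 - 2*x.


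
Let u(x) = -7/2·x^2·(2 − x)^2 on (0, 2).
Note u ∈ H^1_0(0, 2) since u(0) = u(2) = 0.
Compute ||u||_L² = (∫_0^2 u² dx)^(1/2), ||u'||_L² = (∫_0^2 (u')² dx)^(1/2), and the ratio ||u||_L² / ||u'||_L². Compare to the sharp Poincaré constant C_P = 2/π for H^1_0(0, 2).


||u||_L² / ||u'||_L² = sqrt(3)/3 < C_P = 2/π.

u(x) = -7/2·x^2·(2 − x)^2, so u'(x) = 14*x*(-x^2 + 3*x - 2).
u(x) = -7/2·x^2·(2 − x)^2 vanishes at x = 0 and x = 2, so u ∈ H^1_0(0, 2). Differentiate via the product rule and integrate the resulting polynomials term by term.
  ∫_0^2 u² dx = ∫_0^2 (49*x^8/4 - 98*x^7 + 294*x^6 - 392*x^5 + 196*x^4) dx. Term by term:
    ∫_0^2 49*x^8/4 dx = 6272/9;  ∫_0^2 -98*x^7 dx = -3136;  ∫_0^2 294*x^6 dx = 5376;
    ∫_0^2 -392*x^5 dx = -12544/3;  ∫_0^2 196*x^4 dx = 6272/5.
  Sum: 6272/9 − 3136 + 5376 − 12544/3 + 6272/5 = 448/45.
  ∫_0^2 (u')² dx = ∫_0^2 (196*x^6 - 1176*x^5 + 2548*x^4 - 2352*x^3 + 784*x^2) dx. Term by term:
    ∫_0^2 196*x^6 dx = 3584;  ∫_0^2 -1176*x^5 dx = -12544;  ∫_0^2 2548*x^4 dx = 81536/5;
    ∫_0^2 -2352*x^3 dx = -9408;  ∫_0^2 784*x^2 dx = 6272/3.
  Sum: 3584 − 12544 + 81536/5 − 9408 + 6272/3 = 448/15.
∫_0^2 u² dx = 448/45, so ||u||_L² = 8*sqrt(35)/15.
∫_0^2 (u')² dx = 448/15, so ||u'||_L² = 8*sqrt(105)/15.
Ratio ||u||_L² / ||u'||_L² = sqrt(3)/3.
Sharp Poincaré constant on H^1_0(0, 2) is C_P = L/π = 2/π, achieved by sin(π/2·x).
A polynomial bump cannot attain the sharp Poincaré constant (only the first sine eigenfunction does), so the ratio is strictly less than C_P, consistent with ||u||_L² ≤ C_P ||u'||_L².


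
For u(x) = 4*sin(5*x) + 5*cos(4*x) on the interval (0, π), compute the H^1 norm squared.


||u||_{H^1(0,π)}^2 = 6800/9 + 841*π/2

u'(x) = -20*sin(4*x) + 20*cos(5*x).
Expand u² and (u')² and integrate term by term on (0, π), using: for integers n ≥ 1, ∫_0^π sin²(nx) dx = ∫_0^π cos²(nx) dx = π/2; for n ≠ n', ∫_0^π sin(nx)sin(n'x) dx = ∫_0^π cos(nx)cos(n'x) dx = 0; and by product-to-sum, ∫_0^π sin(nx)cos(n'x) dx = ½∫_0^π [sin((n+n')x) + sin((n−n')x)] dx, which is 0 when n+n' is even and 2n/(n²−n'²) when n+n' is odd (it need not vanish on (0, π)).
  u² squared terms: (4)²·∫sin(5x)² dx = 16·π/2 = 8*π;  (5)²·∫cos(4x)² dx = 25·π/2 = 25*π/2.
  u² cross terms: 2·(4)·(5)·∫sin(5x)·cos(4x) dx = 40·(10/9) = 400/9.
  So ∫_0^π u² dx = 8*π + 25*π/2 + 400/9 = 400/9 + 41*π/2.
  (u')² squared terms: (-20)²·∫sin(4x)² dx = 400·π/2 = 200*π;  (20)²·∫cos(5x)² dx = 400·π/2 = 200*π.
  (u')² cross terms: 2·(-20)·(20)·∫sin(4x)·cos(5x) dx = -800·(-8/9) = 6400/9.
  So ∫_0^π (u')² dx = 200*π + 200*π + 6400/9 = 6400/9 + 400*π.
||u||_{H^1}^2 = (400/9 + 41*π/2) + (6400/9 + 400*π) = 6800/9 + 841*π/2.


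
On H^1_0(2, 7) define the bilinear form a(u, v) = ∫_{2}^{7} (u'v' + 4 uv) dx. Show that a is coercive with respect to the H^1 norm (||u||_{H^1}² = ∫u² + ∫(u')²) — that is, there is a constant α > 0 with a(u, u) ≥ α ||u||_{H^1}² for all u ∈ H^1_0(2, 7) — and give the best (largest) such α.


α = 1

Coercivity of a(·,·) on H^1_0(2, 7) means a(u, u) ≥ α ||u||_{H^1}² for every u ∈ H^1_0.
The interval has length L = 5, and Poincaré/coercivity depend only on L. Here a(u, u) = ∫(u')² + (4)·∫u².
Here c = 4 ≥ 1, so a(u,u) = ∫(u')² + c∫u² ≥ ∫(u')² + ∫u² = ||u||_{H^1}², i.e. α = 1 works. No larger α is possible: a(u,u) ≥ α||u||_{H^1}² means (1−α)∫(u')² ≥ (α−c)∫u², and for the modes u_n = sin(nπ(x−x₀)/L) (x₀ the left endpoint) one has ∫u_n²/∫(u_n')² = (L/(nπ))² → 0, so a(u_n,u_n)/||u_n||_{H^1}² → 1. Hence the optimal constant is α = 1.
Therefore α = 1.


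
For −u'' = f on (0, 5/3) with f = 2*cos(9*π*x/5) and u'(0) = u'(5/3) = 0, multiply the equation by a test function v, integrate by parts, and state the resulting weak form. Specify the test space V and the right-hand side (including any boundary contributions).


V = H^1(0, 5/3) (no boundary constraint on v; u is determined up to an additive constant); weak form: ∫_0^5/3 u'v' dx = ∫_0^5/3 (2*cos(9*π*x/5)) v dx for all v ∈ V.

Multiply both sides by a test function v and integrate from 0 to 5/3:
  ∫_0^5/3 −u''(x) v(x) dx = ∫_0^5/3 f(x) v(x) dx.
Integrate the LHS by parts once:
  ∫_0^5/3 −u'' v dx = −[u'(x) v(x)]_0^5/3 + ∫_0^5/3 u'(x) v'(x) dx.
Thus ∫_0^5/3 u'(x) v'(x) dx = ∫_0^5/3 f(x) v(x) dx + [u'(x) v(x)]_0^5/3.
Choose V so that boundary terms are either known or forced to vanish.
u has homogeneous Neumann: u'(0) = u'(5/3) = 0. So [u' v]_0^5/3 = 0·v(5/3) − 0·v(0) = 0 for any v; take V = H^1(0, 5/3).
Weak formulation: find u (satisfying any essential BC) such that ∫_0^5/3 u'(x) v'(x) dx = ∫_0^5/3 f v dx for all v ∈ V (homogeneous Neumann, so boundary terms vanish).
Substituting f(x) = 2*cos(9*π*x/5), the right-hand side is ∫_0^5/3 (2*cos(9*π*x/5)) v dx.
Compatibility check (pure Neumann): taking v ≡ 1 ∈ V gives 0 = ∫_0^5/3 f dx + (0) − (0), i.e. ∫_0^5/3 f dx must equal u'(0) − u'(5/3) = 0. Indeed ∫_0^5/3 (2*cos(9*π*x/5)) dx = 0, so the data are compatible. The solution is then unique only up to an additive constant (fix it e.g. by requiring ∫_0^5/3 u dx = 0).


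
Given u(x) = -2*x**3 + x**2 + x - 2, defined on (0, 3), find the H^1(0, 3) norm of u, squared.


||u||_{H^1}^2 = 140001/70

The H^1 norm (squared) on an interval (0, L) is
  ||u||_{H^1}^2 = ∫_0^L u(x)^2 dx + ∫_0^L u'(x)^2 dx.
Compute u'(x) = -6*x**2 + 2*x + 1.
Then u(x)^2 = 4*x**6 - 4*x**5 - 3*x**4 + 10*x**3 - 3*x**2 - 4*x + 4 and u'(x)^2 = 36*x**4 - 24*x**3 - 8*x**2 + 4*x + 1.
Integrate each monomial from 0 to 3 using ∫_0^3 c·x^n dx = c·3^(n+1)/(n+1):
  ∫_0^3 u(x)^2 dx = ∫_0^3 (4*x^6 - 4*x^5 - 3*x^4 + 10*x^3 - 3*x^2 - 4*x + 4) dx. Term by term:
    ∫_0^3 4*x^6 dx = 8748/7;  ∫_0^3 -4*x^5 dx = -486;  ∫_0^3 -3*x^4 dx = -729/5;
    ∫_0^3 10*x^3 dx = 405/2;  ∫_0^3 -3*x^2 dx = -27;  ∫_0^3 -4*x dx = -18;
    ∫_0^3 4 dx = 12.
  Sum: 8748/7 − 486 − 729/5 + 405/2 − 27 − 18 + 12 = 55119/70.
  ∫_0^3 u'(x)^2 dx = ∫_0^3 (36*x^4 - 24*x^3 - 8*x^2 + 4*x + 1) dx. Term by term:
    ∫_0^3 36*x^4 dx = 8748/5;  ∫_0^3 -24*x^3 dx = -486;  ∫_0^3 -8*x^2 dx = -72;
    ∫_0^3 4*x dx = 18;  ∫_0^3 1 dx = 3.
  Sum: 8748/5 − 486 − 72 + 18 + 3 = 6063/5.
Adding: ||u||_{H^1}^2 = 55119/70 + 6063/5 = 140001/70.


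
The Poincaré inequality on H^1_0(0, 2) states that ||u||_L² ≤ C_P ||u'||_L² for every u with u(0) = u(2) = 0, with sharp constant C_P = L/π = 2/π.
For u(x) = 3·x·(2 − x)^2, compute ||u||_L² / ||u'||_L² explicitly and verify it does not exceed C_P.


||u||_L² / ||u'||_L² = sqrt(14)/7 < C_P = 2/π.

u(x) = 3·x·(2 − x)^2, so u'(x) = 3*(x - 2)*(3*x - 2).
u(x) = 3·x·(2 − x)^2 vanishes at x = 0 and x = 2, so u ∈ H^1_0(0, 2). Differentiate via the product rule and integrate the resulting polynomials term by term.
  ∫_0^2 u² dx = ∫_0^2 (9*x^6 - 72*x^5 + 216*x^4 - 288*x^3 + 144*x^2) dx. Term by term:
    ∫_0^2 9*x^6 dx = 1152/7;  ∫_0^2 -72*x^5 dx = -768;  ∫_0^2 216*x^4 dx = 6912/5;
    ∫_0^2 -288*x^3 dx = -1152;  ∫_0^2 144*x^2 dx = 384.
  Sum: 1152/7 − 768 + 6912/5 − 1152 + 384 = 384/35.
  ∫_0^2 (u')² dx = ∫_0^2 (81*x^4 - 432*x^3 + 792*x^2 - 576*x + 144) dx. Term by term:
    ∫_0^2 81*x^4 dx = 2592/5;  ∫_0^2 -432*x^3 dx = -1728;  ∫_0^2 792*x^2 dx = 2112;
    ∫_0^2 -576*x dx = -1152;  ∫_0^2 144 dx = 288.
  Sum: 2592/5 − 1728 + 2112 − 1152 + 288 = 192/5.
∫_0^2 u² dx = 384/35, so ||u||_L² = 8*sqrt(210)/35.
∫_0^2 (u')² dx = 192/5, so ||u'||_L² = 8*sqrt(15)/5.
Ratio ||u||_L² / ||u'||_L² = sqrt(14)/7.
Sharp Poincaré constant on H^1_0(0, 2) is C_P = L/π = 2/π, achieved by sin(π/2·x).
A polynomial bump cannot attain the sharp Poincaré constant (only the first sine eigenfunction does), so the ratio is strictly less than C_P, consistent with ||u||_L² ≤ C_P ||u'||_L².


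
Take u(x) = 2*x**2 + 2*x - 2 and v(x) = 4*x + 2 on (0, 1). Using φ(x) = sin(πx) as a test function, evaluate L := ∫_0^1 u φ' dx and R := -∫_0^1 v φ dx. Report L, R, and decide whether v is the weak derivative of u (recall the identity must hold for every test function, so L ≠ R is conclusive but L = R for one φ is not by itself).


LHS = -8/π, RHS = -8/π. Yes, v = u' weakly.

u(x) = 2*x**2 + 2*x - 2, classical derivative u'(x) = 4*x + 2.
φ(x) = sin(πx), so φ'(x) = π*cos(π*x).
Note φ(0) = φ(1) = 0, so the boundary term u·φ vanishes.
LHS = ∫_0^1 u(x) φ'(x) dx = ∫_0^1 (2*π*x^2*cos(π*x) + 2*π*x*cos(π*x) - 2*π*cos(π*x)) dx. Term by term:
  ∫_0^1 -2*π*cos(π*x) dx = 0;  ∫_0^1 2*π*x*cos(π*x) dx = -4/π;  ∫_0^1 2*π*x^2*cos(π*x) dx = -4/π.
Sum: 0 − 4/π − 4/π = -8/π.
So LHS = -8/π.
∫_0^1 v(x) φ(x) dx = ∫_0^1 (4*x*sin(π*x) + 2*sin(π*x)) dx. Term by term:
  ∫_0^1 2*sin(π*x) dx = 4/π;  ∫_0^1 4*x*sin(π*x) dx = 4/π.
Sum: 4/π + 4/π = 8/π.
So RHS = -∫_0^1 v(x) φ(x) dx = -8/π.
LHS = RHS, so the identity holds for this test φ.
Moreover u is smooth here and v(x) = u'(x) = 4*x + 2 pointwise, so the identity holds for every test function. Hence v is the weak derivative of u.


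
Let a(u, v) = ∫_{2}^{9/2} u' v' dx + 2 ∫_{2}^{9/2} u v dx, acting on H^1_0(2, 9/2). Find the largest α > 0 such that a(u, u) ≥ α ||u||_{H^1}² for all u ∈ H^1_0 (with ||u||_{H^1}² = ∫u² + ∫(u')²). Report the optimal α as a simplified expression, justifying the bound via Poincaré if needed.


α = 1

Coercivity of a(·,·) on H^1_0(2, 9/2) means a(u, u) ≥ α ||u||_{H^1}² for every u ∈ H^1_0.
The interval has length L = 5/2, and Poincaré/coercivity depend only on L. Here a(u, u) = ∫(u')² + (2)·∫u².
Here c = 2 ≥ 1, so a(u,u) = ∫(u')² + c∫u² ≥ ∫(u')² + ∫u² = ||u||_{H^1}², i.e. α = 1 works. No larger α is possible: a(u,u) ≥ α||u||_{H^1}² means (1−α)∫(u')² ≥ (α−c)∫u², and for the modes u_n = sin(nπ(x−x₀)/L) (x₀ the left endpoint) one has ∫u_n²/∫(u_n')² = (L/(nπ))² → 0, so a(u_n,u_n)/||u_n||_{H^1}² → 1. Hence the optimal constant is α = 1.
Therefore α = 1.


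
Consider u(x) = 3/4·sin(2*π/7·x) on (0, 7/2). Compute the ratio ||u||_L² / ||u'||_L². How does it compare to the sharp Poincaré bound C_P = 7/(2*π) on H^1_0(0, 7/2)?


||u||_L² / ||u'||_L² = 7/(2*π) = C_P.

u(x) = 3/4·sin(2*π/7·x), so u'(x) = 3*π*cos(2*π*x/7)/14.
Writing u(x) = A·sin(kπx/L) with A = 3/4 and k = 1, use ∫_0^L sin²(kπx/L) dx = L/2 and ∫_0^L cos²(kπx/L) dx = L/2.
u² = 9/16·sin²(2*π/7·x) and (u')² = 9*π^2/196·cos²(2*π/7·x), and each of sin², cos² integrates to L/2 = 7/4 over (0, 7/2).
∫_0^7/2 u² dx = 63/64, so ||u||_L² = 3*sqrt(7)/8.
∫_0^7/2 (u')² dx = 9*π^2/112, so ||u'||_L² = 3*sqrt(7)*π/28.
Ratio ||u||_L² / ||u'||_L² = 7/(2*π).
Sharp Poincaré constant on H^1_0(0, 7/2) is C_P = L/π = 7/(2*π), achieved by sin(2*π/7·x).
This is the k = 1 eigenfunction (up to amplitude), so the ratio equals the sharp Poincaré constant exactly.


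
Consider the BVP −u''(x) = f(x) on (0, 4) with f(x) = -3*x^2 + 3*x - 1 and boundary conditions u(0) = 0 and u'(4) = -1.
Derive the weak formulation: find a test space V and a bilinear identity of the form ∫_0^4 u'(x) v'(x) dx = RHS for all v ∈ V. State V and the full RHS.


V = {v ∈ H^1(0, 4) : v(0) = 0} (test functions vanish at x = 0 where u is specified); weak form: ∫_0^4 u'v' dx = ∫_0^4 (-3*x^2 + 3*x - 1) v dx − v(4) for all v ∈ V.

Multiply both sides by a test function v and integrate from 0 to 4:
  ∫_0^4 −u''(x) v(x) dx = ∫_0^4 f(x) v(x) dx.
Integrate the LHS by parts once:
  ∫_0^4 −u'' v dx = −[u'(x) v(x)]_0^4 + ∫_0^4 u'(x) v'(x) dx.
Thus ∫_0^4 u'(x) v'(x) dx = ∫_0^4 f(x) v(x) dx + [u'(x) v(x)]_0^4.
Choose V so that boundary terms are either known or forced to vanish.
Mixed BC: u(0) = 0 (Dirichlet) and u'(4) = -1 (Neumann). Define V = {v ∈ H^1(0, 4) : v(0) = 0}. Then [u' v]_0^4 = u'(4)·v(4) − u'(0)·0 = − v(4).
Weak formulation: find u (satisfying any essential BC) such that ∫_0^4 u'(x) v'(x) dx = ∫_0^4 f v dx − v(4) for all v ∈ V (Dirichlet at 0 absorbed into V; Neumann datum at x = 4 contributes the boundary term).
Substituting f(x) = -3*x^2 + 3*x - 1, the right-hand side is ∫_0^4 (-3*x^2 + 3*x - 1) v dx − v(4).


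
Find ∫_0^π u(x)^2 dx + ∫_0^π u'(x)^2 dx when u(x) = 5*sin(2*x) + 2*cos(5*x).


||u||_{H^1(0,π)}^2 = -2080/21 + 229*π/2

u'(x) = -10*sin(5*x) + 10*cos(2*x).
Expand u² and (u')² and integrate term by term on (0, π), using: for integers n ≥ 1, ∫_0^π sin²(nx) dx = ∫_0^π cos²(nx) dx = π/2; for n ≠ n', ∫_0^π sin(nx)sin(n'x) dx = ∫_0^π cos(nx)cos(n'x) dx = 0; and by product-to-sum, ∫_0^π sin(nx)cos(n'x) dx = ½∫_0^π [sin((n+n')x) + sin((n−n')x)] dx, which is 0 when n+n' is even and 2n/(n²−n'²) when n+n' is odd (it need not vanish on (0, π)).
  u² squared terms: (2)²·∫cos(5x)² dx = 4·π/2 = 2*π;  (5)²·∫sin(2x)² dx = 25·π/2 = 25*π/2.
  u² cross terms: 2·(2)·(5)·∫cos(5x)·sin(2x) dx = 20·(-4/21) = -80/21.
  So ∫_0^π u² dx = 2*π + 25*π/2 − 80/21 = -80/21 + 29*π/2.
  (u')² squared terms: (-10)²·∫sin(5x)² dx = 100·π/2 = 50*π;  (10)²·∫cos(2x)² dx = 100·π/2 = 50*π.
  (u')² cross terms: 2·(-10)·(10)·∫sin(5x)·cos(2x) dx = -200·(10/21) = -2000/21.
  So ∫_0^π (u')² dx = 50*π + 50*π − 2000/21 = -2000/21 + 100*π.
||u||_{H^1}^2 = (-80/21 + 29*π/2) + (-2000/21 + 100*π) = -2080/21 + 229*π/2.


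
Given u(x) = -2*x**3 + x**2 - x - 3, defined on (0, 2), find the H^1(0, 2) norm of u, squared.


||u||_{H^1}^2 = 30472/105

The H^1 norm (squared) on an interval (0, L) is
  ||u||_{H^1}^2 = ∫_0^L u(x)^2 dx + ∫_0^L u'(x)^2 dx.
Compute u'(x) = -6*x**2 + 2*x - 1.
Then u(x)^2 = 4*x**6 - 4*x**5 + 5*x**4 + 10*x**3 - 5*x**2 + 6*x + 9 and u'(x)^2 = 36*x**4 - 24*x**3 + 16*x**2 - 4*x + 1.
Integrate each monomial from 0 to 2 using ∫_0^2 c·x^n dx = c·2^(n+1)/(n+1):
  ∫_0^2 u(x)^2 dx = ∫_0^2 (4*x^6 - 4*x^5 + 5*x^4 + 10*x^3 - 5*x^2 + 6*x + 9) dx. Term by term:
    ∫_0^2 4*x^6 dx = 512/7;  ∫_0^2 -4*x^5 dx = -128/3;  ∫_0^2 5*x^4 dx = 32;
    ∫_0^2 10*x^3 dx = 40;  ∫_0^2 -5*x^2 dx = -40/3;  ∫_0^2 6*x dx = 12;
    ∫_0^2 9 dx = 18.
  Sum: 512/7 − 128/3 + 32 + 40 − 40/3 + 12 + 18 = 834/7.
  ∫_0^2 u'(x)^2 dx = ∫_0^2 (36*x^4 - 24*x^3 + 16*x^2 - 4*x + 1) dx. Term by term:
    ∫_0^2 36*x^4 dx = 1152/5;  ∫_0^2 -24*x^3 dx = -96;  ∫_0^2 16*x^2 dx = 128/3;
    ∫_0^2 -4*x dx = -8;  ∫_0^2 1 dx = 2.
  Sum: 1152/5 − 96 + 128/3 − 8 + 2 = 2566/15.
Adding: ||u||_{H^1}^2 = 834/7 + 2566/15 = 30472/105.


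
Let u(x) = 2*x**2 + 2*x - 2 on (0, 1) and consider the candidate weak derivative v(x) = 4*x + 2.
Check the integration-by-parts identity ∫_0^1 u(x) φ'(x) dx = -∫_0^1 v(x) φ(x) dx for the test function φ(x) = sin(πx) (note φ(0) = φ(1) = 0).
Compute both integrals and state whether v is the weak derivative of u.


LHS = -8/π, RHS = -8/π. Yes, v = u' weakly.

u(x) = 2*x**2 + 2*x - 2, classical derivative u'(x) = 4*x + 2.
φ(x) = sin(πx), so φ'(x) = π*cos(π*x).
Note φ(0) = φ(1) = 0, so the boundary term u·φ vanishes.
LHS = ∫_0^1 u(x) φ'(x) dx = ∫_0^1 (2*π*x^2*cos(π*x) + 2*π*x*cos(π*x) - 2*π*cos(π*x)) dx. Term by term:
  ∫_0^1 -2*π*cos(π*x) dx = 0;  ∫_0^1 2*π*x*cos(π*x) dx = -4/π;  ∫_0^1 2*π*x^2*cos(π*x) dx = -4/π.
Sum: 0 − 4/π − 4/π = -8/π.
So LHS = -8/π.
∫_0^1 v(x) φ(x) dx = ∫_0^1 (4*x*sin(π*x) + 2*sin(π*x)) dx. Term by term:
  ∫_0^1 2*sin(π*x) dx = 4/π;  ∫_0^1 4*x*sin(π*x) dx = 4/π.
Sum: 4/π + 4/π = 8/π.
So RHS = -∫_0^1 v(x) φ(x) dx = -8/π.
LHS = RHS, so the identity holds for this test φ.
Moreover u is smooth here and v(x) = u'(x) = 4*x + 2 pointwise, so the identity holds for every test function. Hence v is the weak derivative of u.


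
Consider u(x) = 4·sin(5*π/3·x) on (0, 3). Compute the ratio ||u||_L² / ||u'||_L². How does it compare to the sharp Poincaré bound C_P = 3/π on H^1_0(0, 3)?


||u||_L² / ||u'||_L² = 3/(5*π) < C_P = 3/π.

u(x) = 4·sin(5*π/3·x), so u'(x) = 20*π*cos(5*π*x/3)/3.
Writing u(x) = A·sin(kπx/L) with A = 4 and k = 5, use ∫_0^L sin²(kπx/L) dx = L/2 and ∫_0^L cos²(kπx/L) dx = L/2.
u² = 16·sin²(5*π/3·x) and (u')² = 400*π^2/9·cos²(5*π/3·x), and each of sin², cos² integrates to L/2 = 3/2 over (0, 3).
∫_0^3 u² dx = 24, so ||u||_L² = 2*sqrt(6).
∫_0^3 (u')² dx = 200*π^2/3, so ||u'||_L² = 10*sqrt(6)*π/3.
Ratio ||u||_L² / ||u'||_L² = 3/(5*π).
Sharp Poincaré constant on H^1_0(0, 3) is C_P = L/π = 3/π, achieved by sin(π/3·x).
This is the k = 5 harmonic; the ratio L/(kπ) is strictly less than C_P = L/π, consistent with the sharp inequality ||u||_L² ≤ C_P ||u'||_L².


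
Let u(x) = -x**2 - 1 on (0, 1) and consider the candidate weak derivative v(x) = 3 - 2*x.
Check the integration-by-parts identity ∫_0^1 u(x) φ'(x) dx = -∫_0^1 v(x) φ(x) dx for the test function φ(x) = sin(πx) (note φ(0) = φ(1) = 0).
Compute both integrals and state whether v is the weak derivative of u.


LHS = 2/π, RHS = -4/π. No, v is not the weak derivative of u.

u(x) = -x**2 - 1, classical derivative u'(x) = -2*x.
φ(x) = sin(πx), so φ'(x) = π*cos(π*x).
Note φ(0) = φ(1) = 0, so the boundary term u·φ vanishes.
LHS = ∫_0^1 u(x) φ'(x) dx = ∫_0^1 (-π*x^2*cos(π*x) - π*cos(π*x)) dx. Term by term:
  ∫_0^1 -π*cos(π*x) dx = 0;  ∫_0^1 -π*x^2*cos(π*x) dx = 2/π.
Sum: 0 + 2/π = 2/π.
So LHS = 2/π.
∫_0^1 v(x) φ(x) dx = ∫_0^1 (-2*x*sin(π*x) + 3*sin(π*x)) dx. Term by term:
  ∫_0^1 3*sin(π*x) dx = 6/π;  ∫_0^1 -2*x*sin(π*x) dx = -2/π.
Sum: 6/π − 2/π = 4/π.
So RHS = -∫_0^1 v(x) φ(x) dx = -4/π.
LHS − RHS = 6/π ≠ 0, so the identity fails.
(For a valid weak derivative the identity must hold for EVERY test function, in particular this one. The failure shows v is NOT the weak derivative of u.)
Correct weak derivative would be u'(x) = -2*x.


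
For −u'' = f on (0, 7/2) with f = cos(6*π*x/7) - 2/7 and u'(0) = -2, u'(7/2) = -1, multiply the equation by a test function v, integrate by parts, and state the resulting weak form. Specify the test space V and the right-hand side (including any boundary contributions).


V = H^1(0, 7/2) (v unrestricted at boundary; u is determined up to an additive constant); weak form: ∫_0^7/2 u'v' dx = ∫_0^7/2 (cos(6*π*x/7) - 2/7) v dx − v(7/2) + 2·v(0) for all v ∈ V.

Multiply both sides by a test function v and integrate from 0 to 7/2:
  ∫_0^7/2 −u''(x) v(x) dx = ∫_0^7/2 f(x) v(x) dx.
Integrate the LHS by parts once:
  ∫_0^7/2 −u'' v dx = −[u'(x) v(x)]_0^7/2 + ∫_0^7/2 u'(x) v'(x) dx.
Thus ∫_0^7/2 u'(x) v'(x) dx = ∫_0^7/2 f(x) v(x) dx + [u'(x) v(x)]_0^7/2.
Choose V so that boundary terms are either known or forced to vanish.
u has inhomogeneous Neumann u'(0) = -2, u'(7/2) = -1. [u' v]_0^7/2 = (-1)·v(7/2) − (-2)·v(0) = − v(7/2) + 2·v(0). Take V = H^1(0, 7/2); boundary term becomes part of RHS.
Weak formulation: find u (satisfying any essential BC) such that ∫_0^7/2 u'(x) v'(x) dx = ∫_0^7/2 f v dx − v(7/2) + 2·v(0) for all v ∈ V (Neumann data are natural BCs: they enter the RHS as boundary terms).
Substituting f(x) = cos(6*π*x/7) - 2/7, the right-hand side is ∫_0^7/2 (cos(6*π*x/7) - 2/7) v dx − v(7/2) + 2·v(0).
Compatibility check (pure Neumann): taking v ≡ 1 ∈ V gives 0 = ∫_0^7/2 f dx + (-1) − (-2), i.e. ∫_0^7/2 f dx must equal u'(0) − u'(7/2) = -1. Indeed ∫_0^7/2 (cos(6*π*x/7) - 2/7) dx = -1, so the data are compatible. The solution is then unique only up to an additive constant (fix it e.g. by requiring ∫_0^7/2 u dx = 0).


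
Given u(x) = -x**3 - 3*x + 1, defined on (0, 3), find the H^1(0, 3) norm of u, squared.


||u||_{H^1}^2 = 17457/14

The H^1 norm (squared) on an interval (0, L) is
  ||u||_{H^1}^2 = ∫_0^L u(x)^2 dx + ∫_0^L u'(x)^2 dx.
Compute u'(x) = -3*x**2 - 3.
Then u(x)^2 = x**6 + 6*x**4 - 2*x**3 + 9*x**2 - 6*x + 1 and u'(x)^2 = 9*x**4 + 18*x**2 + 9.
Integrate each monomial from 0 to 3 using ∫_0^3 c·x^n dx = c·3^(n+1)/(n+1):
  ∫_0^3 u(x)^2 dx = ∫_0^3 (x^6 + 6*x^4 - 2*x^3 + 9*x^2 - 6*x + 1) dx. Term by term:
    ∫_0^3 x^6 dx = 2187/7;  ∫_0^3 6*x^4 dx = 1458/5;  ∫_0^3 -2*x^3 dx = -81/2;
    ∫_0^3 9*x^2 dx = 81;  ∫_0^3 -6*x dx = -27;  ∫_0^3 1 dx = 3.
  Sum: 2187/7 + 1458/5 − 81/2 + 81 − 27 + 3 = 43437/70.
  ∫_0^3 u'(x)^2 dx = ∫_0^3 (9*x^4 + 18*x^2 + 9) dx. Term by term:
    ∫_0^3 9*x^4 dx = 2187/5;  ∫_0^3 18*x^2 dx = 162;  ∫_0^3 9 dx = 27.
  Sum: 2187/5 + 162 + 27 = 3132/5.
Adding: ||u||_{H^1}^2 = 43437/70 + 3132/5 = 17457/14.


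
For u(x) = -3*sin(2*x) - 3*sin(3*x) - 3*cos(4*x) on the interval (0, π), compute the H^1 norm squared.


||u||_{H^1(0,π)}^2 = -1836/7 + 144*π

u'(x) = 12*sin(4*x) - 6*cos(2*x) - 9*cos(3*x).
Expand u² and (u')² and integrate term by term on (0, π), using: for integers n ≥ 1, ∫_0^π sin²(nx) dx = ∫_0^π cos²(nx) dx = π/2; for n ≠ n', ∫_0^π sin(nx)sin(n'x) dx = ∫_0^π cos(nx)cos(n'x) dx = 0; and by product-to-sum, ∫_0^π sin(nx)cos(n'x) dx = ½∫_0^π [sin((n+n')x) + sin((n−n')x)] dx, which is 0 when n+n' is even and 2n/(n²−n'²) when n+n' is odd (it need not vanish on (0, π)).
  u² squared terms: (-3)²·∫cos(4x)² dx = 9·π/2 = 9*π/2;  (-3)²·∫sin(2x)² dx = 9·π/2 = 9*π/2;  (-3)²·∫sin(3x)² dx = 9·π/2 = 9*π/2.
  u² cross terms: 2·(-3)·(-3)·∫cos(4x)·sin(2x) dx = 18·(0) = 0;  2·(-3)·(-3)·∫cos(4x)·sin(3x) dx = 18·(-6/7) = -108/7;  2·(-3)·(-3)·∫sin(2x)·sin(3x) dx = 18·(0) = 0.
  So ∫_0^π u² dx = 9*π/2 + 9*π/2 + 9*π/2 + 0 − 108/7 + 0 = -108/7 + 27*π/2.
  (u')² squared terms: (-9)²·∫cos(3x)² dx = 81·π/2 = 81*π/2;  (-6)²·∫cos(2x)² dx = 36·π/2 = 18*π;  (12)²·∫sin(4x)² dx = 144·π/2 = 72*π.
  (u')² cross terms: 2·(-9)·(-6)·∫cos(3x)·cos(2x) dx = 108·(0) = 0;  2·(-9)·(12)·∫cos(3x)·sin(4x) dx = -216·(8/7) = -1728/7;  2·(-6)·(12)·∫cos(2x)·sin(4x) dx = -144·(0) = 0.
  So ∫_0^π (u')² dx = 81*π/2 + 18*π + 72*π + 0 − 1728/7 + 0 = -1728/7 + 261*π/2.
||u||_{H^1}^2 = (-108/7 + 27*π/2) + (-1728/7 + 261*π/2) = -1836/7 + 144*π.


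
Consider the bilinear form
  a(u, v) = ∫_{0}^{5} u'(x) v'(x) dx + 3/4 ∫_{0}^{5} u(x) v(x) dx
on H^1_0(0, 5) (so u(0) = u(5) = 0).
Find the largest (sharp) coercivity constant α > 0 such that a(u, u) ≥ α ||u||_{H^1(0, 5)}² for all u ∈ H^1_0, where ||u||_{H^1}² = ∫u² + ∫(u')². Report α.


α = (π^2 + 75/4)/(π^2 + 25)

Coercivity of a(·,·) on H^1_0(0, 5) means a(u, u) ≥ α ||u||_{H^1}² for every u ∈ H^1_0.
The interval has length L = 5, and Poincaré/coercivity depend only on L. Here a(u, u) = ∫(u')² + (3/4)·∫u².
Here 0 < c = 3/4 < 1. The condition a(u,u) ≥ α||u||_{H^1}² reads (1−α)∫(u')² ≥ (α−c)∫u². Any admissible α is ≤ 1 (rapidly oscillating u have ∫u²/∫(u')² → 0), and α = 1 would force 0 ≥ (1−c)∫u², impossible since c < 1; so 1−α > 0. By the sharp Poincaré inequality on H^1_0 of an interval of length L, ∫(u')² ≥ (π/L)²∫u² with equality for the first sine mode sin(π(x−x₀)/L) (x₀ the left endpoint), so the inequality holds for all u iff (1−α)(π/L)² ≥ α − c, i.e. α ≤ ((π/L)² + c)/((π/L)² + 1) = (1 + c(L/π)²)/(1 + (L/π)²). With (π/L)² = π^2/25 and c = 3/4, the largest admissible constant is α = ((π/L)² + c)/((π/L)² + 1).
Simplifying, α = (π^2 + 75/4)/(π^2 + 25).


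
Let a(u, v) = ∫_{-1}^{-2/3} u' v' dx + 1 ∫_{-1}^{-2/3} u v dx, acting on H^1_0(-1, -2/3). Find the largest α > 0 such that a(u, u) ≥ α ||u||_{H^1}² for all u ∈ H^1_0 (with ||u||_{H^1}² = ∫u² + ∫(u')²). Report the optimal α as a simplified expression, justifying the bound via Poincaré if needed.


α = 1

Coercivity of a(·,·) on H^1_0(-1, -2/3) means a(u, u) ≥ α ||u||_{H^1}² for every u ∈ H^1_0.
The interval has length L = 1/3, and Poincaré/coercivity depend only on L. Here a(u, u) = ∫(u')² + (1)·∫u².
Here c = 1 ≥ 1, so a(u,u) = ∫(u')² + c∫u² ≥ ∫(u')² + ∫u² = ||u||_{H^1}², i.e. α = 1 works. No larger α is possible: a(u,u) ≥ α||u||_{H^1}² means (1−α)∫(u')² ≥ (α−c)∫u², and for the modes u_n = sin(nπ(x−x₀)/L) (x₀ the left endpoint) one has ∫u_n²/∫(u_n')² = (L/(nπ))² → 0, so a(u_n,u_n)/||u_n||_{H^1}² → 1. Hence the optimal constant is α = 1.
Therefore α = 1.


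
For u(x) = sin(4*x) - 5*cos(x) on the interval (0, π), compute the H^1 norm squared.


||u||_{H^1(0,π)}^2 = -32/3 + 67*π/2

u'(x) = 5*sin(x) + 4*cos(4*x).
Expand u² and (u')² and integrate term by term on (0, π), using: for integers n ≥ 1, ∫_0^π sin²(nx) dx = ∫_0^π cos²(nx) dx = π/2; for n ≠ n', ∫_0^π sin(nx)sin(n'x) dx = ∫_0^π cos(nx)cos(n'x) dx = 0; and by product-to-sum, ∫_0^π sin(nx)cos(n'x) dx = ½∫_0^π [sin((n+n')x) + sin((n−n')x)] dx, which is 0 when n+n' is even and 2n/(n²−n'²) when n+n' is odd (it need not vanish on (0, π)).
  u² squared terms: (-5)²·∫cos(x)² dx = 25·π/2 = 25*π/2;  (1)²·∫sin(4x)² dx = 1·π/2 = π/2.
  u² cross terms: 2·(-5)·(1)·∫cos(x)·sin(4x) dx = -10·(8/15) = -16/3.
  So ∫_0^π u² dx = 25*π/2 + π/2 − 16/3 = -16/3 + 13*π.
  (u')² squared terms: (4)²·∫cos(4x)² dx = 16·π/2 = 8*π;  (5)²·∫sin(x)² dx = 25·π/2 = 25*π/2.
  (u')² cross terms: 2·(4)·(5)·∫cos(4x)·sin(x) dx = 40·(-2/15) = -16/3.
  So ∫_0^π (u')² dx = 8*π + 25*π/2 − 16/3 = -16/3 + 41*π/2.
||u||_{H^1}^2 = (-16/3 + 13*π) + (-16/3 + 41*π/2) = -32/3 + 67*π/2.


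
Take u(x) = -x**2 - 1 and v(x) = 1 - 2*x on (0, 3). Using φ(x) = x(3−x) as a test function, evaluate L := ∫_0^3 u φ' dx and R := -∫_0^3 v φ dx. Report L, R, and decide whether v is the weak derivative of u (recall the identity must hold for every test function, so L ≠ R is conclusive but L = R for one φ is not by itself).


LHS = 27/2, RHS = 9. No, v is not the weak derivative of u.

u(x) = -x**2 - 1, classical derivative u'(x) = -2*x.
φ(x) = x(3−x), so φ'(x) = 3 - 2*x.
Note φ(0) = φ(3) = 0, so the boundary term u·φ vanishes.
LHS = ∫_0^3 u(x) φ'(x) dx = ∫_0^3 (2*x^3 - 3*x^2 + 2*x - 3) dx. Term by term:
  ∫_0^3 2*x^3 dx = 81/2;  ∫_0^3 -3*x^2 dx = -27;  ∫_0^3 2*x dx = 9;
  ∫_0^3 -3 dx = -9.
Sum: 81/2 − 27 + 9 − 9 = 27/2.
So LHS = 27/2.
∫_0^3 v(x) φ(x) dx = ∫_0^3 (2*x^3 - 7*x^2 + 3*x) dx. Term by term:
  ∫_0^3 2*x^3 dx = 81/2;  ∫_0^3 -7*x^2 dx = -63;  ∫_0^3 3*x dx = 27/2.
Sum: 81/2 − 63 + 27/2 = -9.
So RHS = -∫_0^3 v(x) φ(x) dx = 9.
LHS − RHS = 9/2 ≠ 0, so the identity fails.
(For a valid weak derivative the identity must hold for EVERY test function, in particular this one. The failure shows v is NOT the weak derivative of u.)
Correct weak derivative would be u'(x) = -2*x.


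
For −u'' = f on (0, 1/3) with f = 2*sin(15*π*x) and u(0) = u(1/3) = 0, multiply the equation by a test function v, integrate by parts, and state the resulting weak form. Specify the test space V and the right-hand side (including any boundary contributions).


V = H^1_0(0, 1/3) (so v(0) = v(1/3) = 0); weak form: ∫_0^1/3 u'v' dx = ∫_0^1/3 (2*sin(15*π*x)) v dx for all v ∈ V.

Multiply both sides by a test function v and integrate from 0 to 1/3:
  ∫_0^1/3 −u''(x) v(x) dx = ∫_0^1/3 f(x) v(x) dx.
Integrate the LHS by parts once:
  ∫_0^1/3 −u'' v dx = −[u'(x) v(x)]_0^1/3 + ∫_0^1/3 u'(x) v'(x) dx.
Thus ∫_0^1/3 u'(x) v'(x) dx = ∫_0^1/3 f(x) v(x) dx + [u'(x) v(x)]_0^1/3.
Choose V so that boundary terms are either known or forced to vanish.
u is Dirichlet: u(0) = u(1/3) = 0. Let V = H^1_0(0, 1/3); then v(0) = v(1/3) = 0, and [u' v]_0^1/3 = 0.
Weak formulation: find u (satisfying any essential BC) such that ∫_0^1/3 u'(x) v'(x) dx = ∫_0^1/3 f v dx for all v ∈ V.
Substituting f(x) = 2*sin(15*π*x), the right-hand side is ∫_0^1/3 (2*sin(15*π*x)) v dx.


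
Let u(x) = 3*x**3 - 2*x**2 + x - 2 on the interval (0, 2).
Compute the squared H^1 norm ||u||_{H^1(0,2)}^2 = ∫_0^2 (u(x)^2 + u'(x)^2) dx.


||u||_{H^1}^2 = 38602/105

The H^1 norm (squared) on an interval (0, L) is
  ||u||_{H^1}^2 = ∫_0^L u(x)^2 dx + ∫_0^L u'(x)^2 dx.
Compute u'(x) = 9*x**2 - 4*x + 1.
Then u(x)^2 = 9*x**6 - 12*x**5 + 10*x**4 - 16*x**3 + 9*x**2 - 4*x + 4 and u'(x)^2 = 81*x**4 - 72*x**3 + 34*x**2 - 8*x + 1.
Integrate each monomial from 0 to 2 using ∫_0^2 c·x^n dx = c·2^(n+1)/(n+1):
  ∫_0^2 u(x)^2 dx = ∫_0^2 (9*x^6 - 12*x^5 + 10*x^4 - 16*x^3 + 9*x^2 - 4*x + 4) dx. Term by term:
    ∫_0^2 9*x^6 dx = 1152/7;  ∫_0^2 -12*x^5 dx = -128;  ∫_0^2 10*x^4 dx = 64;
    ∫_0^2 -16*x^3 dx = -64;  ∫_0^2 9*x^2 dx = 24;  ∫_0^2 -4*x dx = -8;
    ∫_0^2 4 dx = 8.
  Sum: 1152/7 − 128 + 64 − 64 + 24 − 8 + 8 = 424/7.
  ∫_0^2 u'(x)^2 dx = ∫_0^2 (81*x^4 - 72*x^3 + 34*x^2 - 8*x + 1) dx. Term by term:
    ∫_0^2 81*x^4 dx = 2592/5;  ∫_0^2 -72*x^3 dx = -288;  ∫_0^2 34*x^2 dx = 272/3;
    ∫_0^2 -8*x dx = -16;  ∫_0^2 1 dx = 2.
  Sum: 2592/5 − 288 + 272/3 − 16 + 2 = 4606/15.
Adding: ||u||_{H^1}^2 = 424/7 + 4606/15 = 38602/105.


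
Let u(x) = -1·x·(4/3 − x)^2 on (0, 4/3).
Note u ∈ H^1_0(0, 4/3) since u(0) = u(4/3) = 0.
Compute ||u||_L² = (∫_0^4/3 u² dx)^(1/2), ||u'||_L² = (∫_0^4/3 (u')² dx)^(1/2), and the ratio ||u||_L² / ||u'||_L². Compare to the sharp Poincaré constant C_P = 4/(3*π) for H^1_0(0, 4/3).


||u||_L² / ||u'||_L² = 2*sqrt(14)/21 < C_P = 4/(3*π).

u(x) = -1·x·(4/3 − x)^2, so u'(x) = (4 - 9*x)*(3*x - 4)/9.
u(x) = -1·x·(4/3 − x)^2 vanishes at x = 0 and x = 4/3, so u ∈ H^1_0(0, 4/3). Differentiate via the product rule and integrate the resulting polynomials term by term.
  ∫_0^4/3 u² dx = ∫_0^4/3 (x^6 - 16*x^5/3 + 32*x^4/3 - 256*x^3/27 + 256*x^2/81) dx. Term by term:
    ∫_0^4/3 x^6 dx = 16384/15309;  ∫_0^4/3 -16*x^5/3 dx = -32768/6561;  ∫_0^4/3 32*x^4/3 dx = 32768/3645;
    ∫_0^4/3 -256*x^3/27 dx = -16384/2187;  ∫_0^4/3 256*x^2/81 dx = 16384/6561.
  Sum: 16384/15309 − 32768/6561 + 32768/3645 − 16384/2187 + 16384/6561 = 16384/229635.
  ∫_0^4/3 (u')² dx = ∫_0^4/3 (9*x^4 - 32*x^3 + 352*x^2/9 - 512*x/27 + 256/81) dx. Term by term:
    ∫_0^4/3 9*x^4 dx = 1024/135;  ∫_0^4/3 -32*x^3 dx = -2048/81;  ∫_0^4/3 352*x^2/9 dx = 22528/729;
    ∫_0^4/3 -512*x/27 dx = -4096/243;  ∫_0^4/3 256/81 dx = 1024/243.
  Sum: 1024/135 − 2048/81 + 22528/729 − 4096/243 + 1024/243 = 2048/3645.
∫_0^4/3 u² dx = 16384/229635, so ||u||_L² = 128*sqrt(35)/2835.
∫_0^4/3 (u')² dx = 2048/3645, so ||u'||_L² = 32*sqrt(10)/135.
Ratio ||u||_L² / ||u'||_L² = 2*sqrt(14)/21.
Sharp Poincaré constant on H^1_0(0, 4/3) is C_P = L/π = 4/(3*π), achieved by sin(3*π/4·x).
A polynomial bump cannot attain the sharp Poincaré constant (only the first sine eigenfunction does), so the ratio is strictly less than C_P, consistent with ||u||_L² ≤ C_P ||u'||_L².


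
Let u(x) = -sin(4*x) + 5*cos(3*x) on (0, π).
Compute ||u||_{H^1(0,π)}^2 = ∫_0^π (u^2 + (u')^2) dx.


||u||_{H^1(0,π)}^2 = -800/7 + 267*π/2

u'(x) = -15*sin(3*x) - 4*cos(4*x).
Expand u² and (u')² and integrate term by term on (0, π), using: for integers n ≥ 1, ∫_0^π sin²(nx) dx = ∫_0^π cos²(nx) dx = π/2; for n ≠ n', ∫_0^π sin(nx)sin(n'x) dx = ∫_0^π cos(nx)cos(n'x) dx = 0; and by product-to-sum, ∫_0^π sin(nx)cos(n'x) dx = ½∫_0^π [sin((n+n')x) + sin((n−n')x)] dx, which is 0 when n+n' is even and 2n/(n²−n'²) when n+n' is odd (it need not vanish on (0, π)).
  u² squared terms: (-1)²·∫sin(4x)² dx = 1·π/2 = π/2;  (5)²·∫cos(3x)² dx = 25·π/2 = 25*π/2.
  u² cross terms: 2·(-1)·(5)·∫sin(4x)·cos(3x) dx = -10·(8/7) = -80/7.
  So ∫_0^π u² dx = π/2 + 25*π/2 − 80/7 = -80/7 + 13*π.
  (u')² squared terms: (-15)²·∫sin(3x)² dx = 225·π/2 = 225*π/2;  (-4)²·∫cos(4x)² dx = 16·π/2 = 8*π.
  (u')² cross terms: 2·(-15)·(-4)·∫sin(3x)·cos(4x) dx = 120·(-6/7) = -720/7.
  So ∫_0^π (u')² dx = 225*π/2 + 8*π − 720/7 = -720/7 + 241*π/2.
||u||_{H^1}^2 = (-80/7 + 13*π) + (-720/7 + 241*π/2) = -800/7 + 267*π/2.


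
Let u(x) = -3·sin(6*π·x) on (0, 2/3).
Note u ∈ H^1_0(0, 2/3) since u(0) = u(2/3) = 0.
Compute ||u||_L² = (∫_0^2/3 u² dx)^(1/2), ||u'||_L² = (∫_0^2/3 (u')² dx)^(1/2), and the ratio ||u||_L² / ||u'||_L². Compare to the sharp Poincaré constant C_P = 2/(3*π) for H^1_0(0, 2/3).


||u||_L² / ||u'||_L² = 1/(6*π) < C_P = 2/(3*π).

u(x) = -3·sin(6*π·x), so u'(x) = -18*π*cos(6*π*x).
Writing u(x) = A·sin(kπx/L) with A = -3 and k = 4, use ∫_0^L sin²(kπx/L) dx = L/2 and ∫_0^L cos²(kπx/L) dx = L/2.
u² = 9·sin²(6*π·x) and (u')² = 324*π^2·cos²(6*π·x), and each of sin², cos² integrates to L/2 = 1/3 over (0, 2/3).
∫_0^2/3 u² dx = 3, so ||u||_L² = sqrt(3).
∫_0^2/3 (u')² dx = 108*π^2, so ||u'||_L² = 6*sqrt(3)*π.
Ratio ||u||_L² / ||u'||_L² = 1/(6*π).
Sharp Poincaré constant on H^1_0(0, 2/3) is C_P = L/π = 2/(3*π), achieved by sin(3*π/2·x).
This is the k = 4 harmonic; the ratio L/(kπ) is strictly less than C_P = L/π, consistent with the sharp inequality ||u||_L² ≤ C_P ||u'||_L².


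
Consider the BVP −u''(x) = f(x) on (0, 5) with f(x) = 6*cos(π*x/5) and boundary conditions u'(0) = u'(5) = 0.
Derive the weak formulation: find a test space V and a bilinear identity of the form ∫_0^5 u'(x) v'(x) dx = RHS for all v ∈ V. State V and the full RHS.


V = H^1(0, 5) (no boundary constraint on v; u is determined up to an additive constant); weak form: ∫_0^5 u'v' dx = ∫_0^5 (6*cos(π*x/5)) v dx for all v ∈ V.

Multiply both sides by a test function v and integrate from 0 to 5:
  ∫_0^5 −u''(x) v(x) dx = ∫_0^5 f(x) v(x) dx.
Integrate the LHS by parts once:
  ∫_0^5 −u'' v dx = −[u'(x) v(x)]_0^5 + ∫_0^5 u'(x) v'(x) dx.
Thus ∫_0^5 u'(x) v'(x) dx = ∫_0^5 f(x) v(x) dx + [u'(x) v(x)]_0^5.
Choose V so that boundary terms are either known or forced to vanish.
u has homogeneous Neumann: u'(0) = u'(5) = 0. So [u' v]_0^5 = 0·v(5) − 0·v(0) = 0 for any v; take V = H^1(0, 5).
Weak formulation: find u (satisfying any essential BC) such that ∫_0^5 u'(x) v'(x) dx = ∫_0^5 f v dx for all v ∈ V (homogeneous Neumann, so boundary terms vanish).
Substituting f(x) = 6*cos(π*x/5), the right-hand side is ∫_0^5 (6*cos(π*x/5)) v dx.
Compatibility check (pure Neumann): taking v ≡ 1 ∈ V gives 0 = ∫_0^5 f dx + (0) − (0), i.e. ∫_0^5 f dx must equal u'(0) − u'(5) = 0. Indeed ∫_0^5 (6*cos(π*x/5)) dx = 0, so the data are compatible. The solution is then unique only up to an additive constant (fix it e.g. by requiring ∫_0^5 u dx = 0).


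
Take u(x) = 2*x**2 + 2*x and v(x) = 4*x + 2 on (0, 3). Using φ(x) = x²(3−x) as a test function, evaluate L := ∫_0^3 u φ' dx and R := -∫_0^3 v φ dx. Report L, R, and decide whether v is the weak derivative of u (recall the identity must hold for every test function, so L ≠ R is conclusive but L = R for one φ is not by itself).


LHS = -621/10, RHS = -621/10. Yes, v = u' weakly.

u(x) = 2*x**2 + 2*x, classical derivative u'(x) = 4*x + 2.
φ(x) = x²(3−x), so φ'(x) = 3*x*(2 - x).
Note φ(0) = φ(3) = 0, so the boundary term u·φ vanishes.
LHS = ∫_0^3 u(x) φ'(x) dx = ∫_0^3 (-6*x^4 + 6*x^3 + 12*x^2) dx. Term by term:
  ∫_0^3 -6*x^4 dx = -1458/5;  ∫_0^3 6*x^3 dx = 243/2;  ∫_0^3 12*x^2 dx = 108.
Sum: -1458/5 + 243/2 + 108 = -621/10.
So LHS = -621/10.
∫_0^3 v(x) φ(x) dx = ∫_0^3 (-4*x^4 + 10*x^3 + 6*x^2) dx. Term by term:
  ∫_0^3 -4*x^4 dx = -972/5;  ∫_0^3 10*x^3 dx = 405/2;  ∫_0^3 6*x^2 dx = 54.
Sum: -972/5 + 405/2 + 54 = 621/10.
So RHS = -∫_0^3 v(x) φ(x) dx = -621/10.
LHS = RHS, so the identity holds for this test φ.
Moreover u is smooth here and v(x) = u'(x) = 4*x + 2 pointwise, so the identity holds for every test function. Hence v is the weak derivative of u.


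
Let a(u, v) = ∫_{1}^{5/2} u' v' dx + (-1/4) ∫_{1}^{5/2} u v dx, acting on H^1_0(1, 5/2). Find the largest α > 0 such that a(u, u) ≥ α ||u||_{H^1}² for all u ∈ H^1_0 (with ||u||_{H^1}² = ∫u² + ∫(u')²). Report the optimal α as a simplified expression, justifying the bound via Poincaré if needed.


α = (-9 + 16*π^2)/(4*(9 + 4*π^2))

Coercivity of a(·,·) on H^1_0(1, 5/2) means a(u, u) ≥ α ||u||_{H^1}² for every u ∈ H^1_0.
The interval has length L = 3/2, and Poincaré/coercivity depend only on L. Here a(u, u) = ∫(u')² + (-1/4)·∫u².
Here c = -1/4 < 0 with |c| < (π/L)² = 4*π^2/9, so coercivity still holds. The condition a(u,u) ≥ α||u||_{H^1}² reads (1−α)∫(u')² ≥ (α−c)∫u². Any admissible α is ≤ 1 (rapidly oscillating u have ∫u²/∫(u')² → 0), and α = 1 would force 0 ≥ (1−c)∫u², impossible since c < 1; so 1−α > 0. By the sharp Poincaré inequality on H^1_0 of an interval of length L, ∫(u')² ≥ (π/L)²∫u² with equality for the first sine mode sin(π(x−x₀)/L) (x₀ the left endpoint), so the inequality holds for all u iff (1−α)(π/L)² ≥ α − c, i.e. α ≤ ((π/L)² + c)/((π/L)² + 1) = (1 + c(L/π)²)/(1 + (L/π)²). (Direct route, valid since c ≤ 0: Poincaré gives c∫u² ≥ c(L/π)²∫(u')², so a(u,u) ≥ (1 + c(L/π)²)∫(u')², while ||u||_{H^1}² ≤ (1 + (L/π)²)∫(u')²; dividing yields the same α.) With (π/L)² = 4*π^2/9 and c = -1/4, the largest admissible constant is α = ((π/L)² + c)/((π/L)² + 1).
Simplifying, α = (-9 + 16*π^2)/(4*(9 + 4*π^2)).
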